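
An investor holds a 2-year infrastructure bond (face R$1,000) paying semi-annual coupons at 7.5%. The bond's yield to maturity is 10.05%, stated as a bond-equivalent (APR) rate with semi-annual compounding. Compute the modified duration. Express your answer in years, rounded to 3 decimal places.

Periodic yield y = 0.05025. First find Macaulay duration:
  t   CF        PV=CF/(1+0.05025)^t    t·PV
  1        37.50        35.7058        35.7058
  2        37.50        33.9974        67.9948
  3        37.50        32.3708        97.1123
  4     1,037.50       852.7414     3,410.9656
  Σ                    954.8154     3,611.7785
P = 954.8154; Macaulay duration = 3,611.7785 / 954.8154 = 3.78270 half-year periods = 1.89135 years.
Modified duration = D_Mac / (1 + y) = 1.89135 / 1.05025 = 1.80086 years.

1.801 years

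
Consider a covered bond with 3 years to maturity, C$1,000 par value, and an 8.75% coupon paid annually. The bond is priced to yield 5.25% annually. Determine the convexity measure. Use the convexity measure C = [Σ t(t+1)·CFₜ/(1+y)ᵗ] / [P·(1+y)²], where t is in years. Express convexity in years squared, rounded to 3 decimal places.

9.756

With y = 0.0525:
  t   CF        PV=CF/(1+0.0525)^t    t·PV        t(t+1)·PV
  1        87.50        83.1354        83.1354         166.2708
  2        87.50        78.9885       157.9770         473.9310
  3     1,087.50       932.7450     2,798.2351      11,192.9406
  Σ                  1,094.8689     3,039.3475      11,833.1423
P = 1,094.8689.
Convexity = Σ t(t+1)·PV / [P·(1+y)²] = 11,833.1423 / (1,094.8689 × 1.107756) = 9.75649.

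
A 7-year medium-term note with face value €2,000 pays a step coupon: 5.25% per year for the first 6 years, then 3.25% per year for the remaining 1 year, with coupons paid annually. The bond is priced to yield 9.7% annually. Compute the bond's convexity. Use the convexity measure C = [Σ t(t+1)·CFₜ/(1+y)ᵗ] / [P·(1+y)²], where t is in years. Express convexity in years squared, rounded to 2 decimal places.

With y = 0.097:
  t   CF        PV=CF/(1+0.097)^t    t·PV        t(t+1)·PV
  1       105.00        95.7156        95.7156         191.4312
  2       105.00        87.2521       174.5043         523.5128
  3       105.00        79.5370       238.6111         954.4445
  4       105.00        72.5041       290.0165       1,450.0827
  5       105.00        66.0931       330.4655       1,982.7932
  6       105.00        60.2490       361.4937       2,530.4562
  7     2,065.00     1,080.1241     7,560.8688      60,486.9505
  Σ                  1,541.4751     9,051.6756      68,119.6711
P = 1,541.4751.
Convexity = Σ t(t+1)·PV / [P·(1+y)²] = 68,119.6711 / (1,541.4751 × 1.203409) = 36.72170.

36.72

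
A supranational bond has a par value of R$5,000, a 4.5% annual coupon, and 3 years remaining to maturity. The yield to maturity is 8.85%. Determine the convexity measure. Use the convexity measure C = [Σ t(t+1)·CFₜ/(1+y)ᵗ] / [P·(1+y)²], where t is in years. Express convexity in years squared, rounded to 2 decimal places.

9.52

With y = 0.0885:
  t   CF        PV=CF/(1+0.0885)^t    t·PV        t(t+1)·PV
  1       225.00       206.7065       206.7065         413.4130
  2       225.00       189.9003       379.8006       1,139.4018
  3     5,225.00     4,051.3615    12,154.0844      48,616.3378
  Σ                  4,447.9683    12,740.5915      50,169.1525
P = 4,447.9683.
Convexity = Σ t(t+1)·PV / [P·(1+y)²] = 50,169.1525 / (4,447.9683 × 1.184832) = 9.51959.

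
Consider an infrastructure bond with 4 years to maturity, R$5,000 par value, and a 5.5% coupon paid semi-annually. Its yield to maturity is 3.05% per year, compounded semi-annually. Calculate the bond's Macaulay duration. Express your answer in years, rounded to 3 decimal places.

Periodic yield y = 0.01525. Discount each cash flow and weight by its period:
  t   CF        PV=CF/(1+0.01525)^t    t·PV
  1       137.50       135.4346       135.4346
  2       137.50       133.4003       266.8005
  3       137.50       131.3965       394.1894
  4       137.50       129.4228       517.6911
  5       137.50       127.4787       637.3936
  6       137.50       125.5639       753.3832
  7       137.50       123.6778       865.7445
  8     5,137.50     4,551.6394    36,413.1153
  Σ                  5,458.0139    39,983.7524
Price P = Σ PV = 5,458.0139.
Macaulay duration = Σ(t·PV) / P = 39,983.7524 / 5,458.0139 = 7.32570 half-year periods.
In years: 7.32570 / 2 = 3.66285 years.

3.663 years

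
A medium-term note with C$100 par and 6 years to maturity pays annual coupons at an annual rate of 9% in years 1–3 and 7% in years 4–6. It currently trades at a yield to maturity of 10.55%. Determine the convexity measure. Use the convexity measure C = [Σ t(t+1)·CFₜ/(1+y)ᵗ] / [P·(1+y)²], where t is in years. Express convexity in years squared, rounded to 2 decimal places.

25.75

With y = 0.1055:
  t   CF        PV=CF/(1+0.1055)^t    t·PV        t(t+1)·PV
  1         9.00         8.1411         8.1411          16.2822
  2         9.00         7.3642        14.7284          44.1851
  3         9.00         6.6614        19.9842          79.9369
  4         7.00         4.6867        18.7466          93.7331
  5         7.00         4.2394        21.1970         127.1820
  6       107.00        58.6180       351.7082       2,461.9577
  Σ                     89.7108       434.5056       2,823.2771
P = 89.7108.
Convexity = Σ t(t+1)·PV / [P·(1+y)²] = 2,823.2771 / (89.7108 × 1.222130) = 25.75083.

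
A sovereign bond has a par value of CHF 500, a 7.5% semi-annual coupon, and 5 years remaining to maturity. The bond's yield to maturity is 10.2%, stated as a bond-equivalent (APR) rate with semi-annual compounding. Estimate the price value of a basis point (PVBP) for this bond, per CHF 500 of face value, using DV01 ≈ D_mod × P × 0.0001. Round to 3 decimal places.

CHF 0.180

Periodic yield y = 0.051.
  t   CF        PV=CF/(1+0.051)^t    t·PV
  1        18.75        17.8402        17.8402
  2        18.75        16.9745        33.9489
  3        18.75        16.1508        48.4523
  4        18.75        15.3670        61.4682
  5        18.75        14.6214        73.1068
  6        18.75        13.9119        83.4711
  7        18.75        13.2368        92.6574
  8        18.75        12.5945       100.7557
  9        18.75        11.9833       107.8498
  10      518.75       315.4503     3,154.5030
  Σ                    448.1305     3,774.0534
P = 448.1305; D_Mac = 8.42177 half-year periods = 4.21089 yrs; D_mod = 4.00655 yrs.
DV01 ≈ 4.00655 × 448.1305 × 0.0001 = 0.179546.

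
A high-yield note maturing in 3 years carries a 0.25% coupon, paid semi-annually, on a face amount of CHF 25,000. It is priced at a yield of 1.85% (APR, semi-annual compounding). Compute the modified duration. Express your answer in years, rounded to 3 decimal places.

Periodic yield y = 0.00925. First find Macaulay duration:
  t   CF        PV=CF/(1+0.00925)^t    t·PV
  1        31.25        30.9636        30.9636
  2        31.25        30.6798        61.3596
  3        31.25        30.3986        91.1958
  4        31.25        30.1200       120.4800
  5        31.25        29.8439       149.2197
  6    25,031.25    23,685.9053   142,115.4320
  Σ                 23,837.9113   142,568.6508
P = 23,837.9113; Macaulay duration = 142,568.6508 / 23,837.9113 = 5.98075 half-year periods = 2.99038 years.
Modified duration = D_Mac / (1 + y) = 2.99038 / 1.00925 = 2.96297 years.

2.963 years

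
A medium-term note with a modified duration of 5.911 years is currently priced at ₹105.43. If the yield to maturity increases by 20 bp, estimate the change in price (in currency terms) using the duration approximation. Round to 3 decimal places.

Duration approximation: ΔP/P ≈ -D_mod · Δy = -5.911 × (+0.002) = -0.011822.
ΔP ≈ 105.43 × (-0.011822) = -1.24639346.

-₹1.246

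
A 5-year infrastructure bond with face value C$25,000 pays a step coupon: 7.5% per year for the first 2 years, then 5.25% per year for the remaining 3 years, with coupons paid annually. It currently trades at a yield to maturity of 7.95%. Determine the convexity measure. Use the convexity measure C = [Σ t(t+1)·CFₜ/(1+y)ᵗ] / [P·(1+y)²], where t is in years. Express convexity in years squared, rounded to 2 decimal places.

21.48

With y = 0.0795:
  t   CF        PV=CF/(1+0.0795)^t    t·PV        t(t+1)·PV
  1     1,875.00     1,736.9152     1,736.9152       3,473.8305
  2     1,875.00     1,608.9998     3,217.9995       9,653.9985
  3     1,312.50     1,043.3532     3,130.0597      12,520.2390
  4     1,312.50       966.5153     3,866.0611      19,330.3056
  5    26,312.50    17,949.3564    89,746.7818     538,480.6906
  Σ                 23,305.1399   101,697.8174     583,459.0643
P = 23,305.1399.
Convexity = Σ t(t+1)·PV / [P·(1+y)²] = 583,459.0643 / (23,305.1399 × 1.165320) = 21.48391.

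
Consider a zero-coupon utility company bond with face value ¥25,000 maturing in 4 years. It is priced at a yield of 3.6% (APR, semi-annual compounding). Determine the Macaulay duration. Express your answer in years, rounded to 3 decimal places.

4.000 years

A zero-coupon bond has a single cash flow at maturity, so its Macaulay duration equals its maturity: 4 years.
(Equivalently: 8 semi-annual periods ÷ 2 = 4 years.)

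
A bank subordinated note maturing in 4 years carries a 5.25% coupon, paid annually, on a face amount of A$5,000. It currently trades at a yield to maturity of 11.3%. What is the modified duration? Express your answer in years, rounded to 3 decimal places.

Periodic yield y = 0.113. First find Macaulay duration:
  t   CF        PV=CF/(1+0.113)^t    t·PV
  1       262.50       235.8491       235.8491
  2       262.50       211.9039       423.8078
  3       262.50       190.3899       571.1696
  4     5,262.50     3,429.3472    13,717.3886
  Σ                  4,067.4900    14,948.2151
P = 4,067.4900; Macaulay duration = 14,948.2151 / 4,067.4900 = 3.67505 years.
Modified duration = D_Mac / (1 + y) = 3.67505 / 1.113 = 3.30193 years.

3.302 years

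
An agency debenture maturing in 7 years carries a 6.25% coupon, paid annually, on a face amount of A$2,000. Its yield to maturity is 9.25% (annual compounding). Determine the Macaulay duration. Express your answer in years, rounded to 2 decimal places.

5.77 years

Periodic yield y = 0.0925. Discount each cash flow and weight by its year:
  t   CF        PV=CF/(1+0.0925)^t    t·PV
  1       125.00       114.4165       114.4165
  2       125.00       104.7290       209.4581
  3       125.00        95.8618       287.5855
  4       125.00        87.7454       350.9815
  5       125.00        80.3161       401.5807
  6       125.00        73.5159       441.0955
  7     2,125.00     1,143.9547     8,007.6827
  Σ                  1,700.5394     9,812.8003
Price P = Σ PV = 1,700.5394.
Macaulay duration = Σ(t·PV) / P = 9,812.8003 / 1,700.5394 = 5.77040 years.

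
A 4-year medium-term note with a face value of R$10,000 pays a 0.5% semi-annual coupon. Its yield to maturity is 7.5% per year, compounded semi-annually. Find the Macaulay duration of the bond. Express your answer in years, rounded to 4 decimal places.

3.9588 years

Periodic yield y = 0.0375. Discount each cash flow and weight by its period:
  t   CF        PV=CF/(1+0.0375)^t    t·PV
  1        25.00        24.0964        24.0964
  2        25.00        23.2254        46.4509
  3        25.00        22.3860        67.1579
  4        25.00        21.5768        86.3073
  5        25.00        20.7969       103.9847
  6        25.00        20.0452       120.2715
  7        25.00        19.3207       135.2450
  8    10,025.00     7,467.5741    59,740.5925
  Σ                  7,619.0216    60,324.1061
Price P = Σ PV = 7,619.0216.
Macaulay duration = Σ(t·PV) / P = 60,324.1061 / 7,619.0216 = 7.91757 half-year periods.
In years: 7.91757 / 2 = 3.95878 years.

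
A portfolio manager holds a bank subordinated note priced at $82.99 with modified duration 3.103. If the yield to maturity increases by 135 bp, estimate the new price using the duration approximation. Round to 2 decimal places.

$79.51

Duration approximation: ΔP/P ≈ -D_mod · Δy = -3.103 × (+0.0135) = -0.0418905.
New price ≈ 82.99 × (1 - 0.0418905) = 79.513507405.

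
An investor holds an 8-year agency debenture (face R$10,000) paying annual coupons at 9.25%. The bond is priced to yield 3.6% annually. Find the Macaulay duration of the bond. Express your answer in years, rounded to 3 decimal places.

6.317 years

Periodic yield y = 0.036. Discount each cash flow and weight by its year:
  t   CF        PV=CF/(1+0.036)^t    t·PV
  1       925.00       892.8571       892.8571
  2       925.00       861.8312     1,723.6624
  3       925.00       831.8834     2,495.6502
  4       925.00       802.9763     3,211.9051
  5       925.00       775.0736     3,875.3681
  6       925.00       748.1406     4,488.8434
  7       925.00       722.1434     5,055.0038
  8    10,925.00     8,232.7211    65,861.7687
  Σ                 13,867.6267    87,605.0588
Price P = Σ PV = 13,867.6267.
Macaulay duration = Σ(t·PV) / P = 87,605.0588 / 13,867.6267 = 6.31724 years.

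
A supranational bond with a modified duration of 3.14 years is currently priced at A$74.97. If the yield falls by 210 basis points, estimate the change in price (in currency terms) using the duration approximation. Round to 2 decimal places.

Duration approximation: ΔP/P ≈ -D_mod · Δy = -3.14 × (-0.021) = +0.065940.
ΔP ≈ 74.97 × (+0.065940) = +4.9435218.

+A$4.94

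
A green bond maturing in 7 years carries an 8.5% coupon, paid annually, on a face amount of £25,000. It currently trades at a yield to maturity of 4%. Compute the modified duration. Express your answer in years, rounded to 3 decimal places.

Periodic yield y = 0.04. First find Macaulay duration:
  t   CF        PV=CF/(1+0.04)^t    t·PV
  1     2,125.00     2,043.2692     2,043.2692
  2     2,125.00     1,964.6820     3,929.3639
  3     2,125.00     1,889.1173     5,667.3518
  4     2,125.00     1,816.4589     7,265.8356
  5     2,125.00     1,746.5951     8,732.9755
  6     2,125.00     1,679.4184    10,076.5102
  7    27,125.00    20,612.7707   144,289.3948
  Σ                 31,752.3115   182,004.7010
P = 31,752.3115; Macaulay duration = 182,004.7010 / 31,752.3115 = 5.73201 years.
Modified duration = D_Mac / (1 + y) = 5.73201 / 1.04 = 5.51155 years.

5.512 years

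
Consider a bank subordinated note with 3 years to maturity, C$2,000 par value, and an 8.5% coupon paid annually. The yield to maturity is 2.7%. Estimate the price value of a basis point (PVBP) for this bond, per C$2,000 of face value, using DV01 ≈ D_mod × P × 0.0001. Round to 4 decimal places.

Periodic yield y = 0.027.
  t   CF        PV=CF/(1+0.027)^t    t·PV
  1       170.00       165.5307       165.5307
  2       170.00       161.1788       322.3577
  3     2,170.00     2,003.3111     6,009.9334
  Σ                  2,330.0206     6,497.8217
P = 2,330.0206; D_Mac = 2.78874 yrs; D_mod = 2.71542 yrs.
DV01 ≈ 2.71542 × 2,330.0206 × 0.0001 = 0.632699.

C$0.6327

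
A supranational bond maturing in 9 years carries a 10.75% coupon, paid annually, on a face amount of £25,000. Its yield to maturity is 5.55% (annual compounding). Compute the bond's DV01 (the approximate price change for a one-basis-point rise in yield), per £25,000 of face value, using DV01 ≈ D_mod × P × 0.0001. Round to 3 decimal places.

£21.308

Periodic yield y = 0.0555.
  t   CF        PV=CF/(1+0.0555)^t    t·PV
  1     2,687.50     2,546.1866     2,546.1866
  2     2,687.50     2,412.3038     4,824.6076
  3     2,687.50     2,285.4607     6,856.3821
  4     2,687.50     2,165.2873     8,661.1491
  5     2,687.50     2,051.4328    10,257.1638
  6     2,687.50     1,943.5649    11,661.3894
  7     2,687.50     1,841.3689    12,889.5825
  8     2,687.50     1,744.5466    13,956.3727
  9    27,687.50    17,027.8417   153,250.5755
  Σ                 34,017.9933   224,903.4093
P = 34,017.9933; D_Mac = 6.61131 yrs; D_mod = 6.26367 yrs.
DV01 ≈ 6.26367 × 34,017.9933 × 0.0001 = 21.307760.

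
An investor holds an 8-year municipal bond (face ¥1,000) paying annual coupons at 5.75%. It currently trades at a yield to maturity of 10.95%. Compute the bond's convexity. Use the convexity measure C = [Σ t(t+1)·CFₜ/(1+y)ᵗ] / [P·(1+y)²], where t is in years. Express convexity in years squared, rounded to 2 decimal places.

42.93

With y = 0.1095:
  t   CF        PV=CF/(1+0.1095)^t    t·PV        t(t+1)·PV
  1        57.50        51.8251        51.8251         103.6503
  2        57.50        46.7104        93.4207         280.2622
  3        57.50        42.1004       126.3011         505.2045
  4        57.50        37.9454       151.7814         758.9071
  5        57.50        34.2004       171.0020       1,026.0123
  6        57.50        30.8251       184.9504       1,294.6527
  7        57.50        27.7828       194.4799       1,555.8393
  8     1,057.50       460.5342     3,684.2739      33,158.4652
  Σ                    731.9238     4,658.0347      38,682.9935
P = 731.9238.
Convexity = Σ t(t+1)·PV / [P·(1+y)²] = 38,682.9935 / (731.9238 × 1.230990) = 42.93383.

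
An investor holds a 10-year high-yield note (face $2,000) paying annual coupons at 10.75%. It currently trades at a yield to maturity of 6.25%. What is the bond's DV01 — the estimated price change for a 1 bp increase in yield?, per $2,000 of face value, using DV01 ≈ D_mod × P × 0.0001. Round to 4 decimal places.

$1.7630

Periodic yield y = 0.0625.
  t   CF        PV=CF/(1+0.0625)^t    t·PV
  1       215.00       202.3529       202.3529
  2       215.00       190.4498       380.8997
  3       215.00       179.2469       537.7407
  4       215.00       168.7030       674.8118
  5       215.00       158.7793       793.8963
  6       215.00       149.4393       896.6358
  7       215.00       140.6488       984.5413
  8       215.00       132.3753     1,059.0024
  9       215.00       124.5885     1,121.2966
  10    2,215.00     1,208.0484    12,080.4842
  Σ                  2,654.6322    18,731.6618
P = 2,654.6322; D_Mac = 7.05622 yrs; D_mod = 6.64115 yrs.
DV01 ≈ 6.64115 × 2,654.6322 × 0.0001 = 1.762980.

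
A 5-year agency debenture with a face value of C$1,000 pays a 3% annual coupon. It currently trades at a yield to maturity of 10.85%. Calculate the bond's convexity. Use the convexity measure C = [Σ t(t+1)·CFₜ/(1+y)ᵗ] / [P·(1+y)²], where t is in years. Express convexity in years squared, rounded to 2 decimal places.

With y = 0.1085:
  t   CF        PV=CF/(1+0.1085)^t    t·PV        t(t+1)·PV
  1        30.00        27.0636        27.0636          54.1272
  2        30.00        24.4146        48.8292         146.4877
  3        30.00        22.0249        66.0747         264.2989
  4        30.00        19.8691        79.4764         397.3822
  5     1,030.00       615.4018     3,077.0088      18,462.0529
  Σ                    708.7740     3,298.4528      19,324.3490
P = 708.7740.
Convexity = Σ t(t+1)·PV / [P·(1+y)²] = 19,324.3490 / (708.7740 × 1.228772) = 22.18839.

22.19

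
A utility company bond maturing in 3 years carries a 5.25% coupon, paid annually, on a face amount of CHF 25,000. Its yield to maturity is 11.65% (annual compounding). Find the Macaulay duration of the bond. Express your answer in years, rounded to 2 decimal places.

2.84 years

Periodic yield y = 0.1165. Discount each cash flow and weight by its year:
  t   CF        PV=CF/(1+0.1165)^t    t·PV
  1     1,312.50     1,175.5486     1,175.5486
  2     1,312.50     1,052.8872     2,105.7745
  3    26,312.50    18,905.4026    56,716.2079
  Σ                 21,133.8384    59,997.5309
Price P = Σ PV = 21,133.8384.
Macaulay duration = Σ(t·PV) / P = 59,997.5309 / 21,133.8384 = 2.83893 years.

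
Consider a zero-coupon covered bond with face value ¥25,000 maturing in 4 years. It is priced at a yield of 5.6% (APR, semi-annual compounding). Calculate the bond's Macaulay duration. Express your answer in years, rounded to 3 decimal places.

A zero-coupon bond has a single cash flow at maturity, so its Macaulay duration equals its maturity: 4 years.
(Equivalently: 8 semi-annual periods ÷ 2 = 4 years.)

4.000 years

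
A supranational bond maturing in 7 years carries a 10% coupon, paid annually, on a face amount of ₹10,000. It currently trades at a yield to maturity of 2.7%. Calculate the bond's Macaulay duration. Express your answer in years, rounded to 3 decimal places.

Periodic yield y = 0.027. Discount each cash flow and weight by its year:
  t   CF        PV=CF/(1+0.027)^t    t·PV
  1     1,000.00       973.7098       973.7098
  2     1,000.00       948.1108     1,896.2217
  3     1,000.00       923.1849     2,769.5546
  4     1,000.00       898.9142     3,595.6567
  5     1,000.00       875.2816     4,376.4078
  6     1,000.00       852.2703     5,113.6216
  7    11,000.00     9,128.5034    63,899.5236
  Σ                 14,599.9749    82,624.6957
Price P = Σ PV = 14,599.9749.
Macaulay duration = Σ(t·PV) / P = 82,624.6957 / 14,599.9749 = 5.65924 years.

5.659 years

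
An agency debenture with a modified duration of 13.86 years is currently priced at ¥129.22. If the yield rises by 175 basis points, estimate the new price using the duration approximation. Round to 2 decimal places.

¥97.88

Duration approximation: ΔP/P ≈ -D_mod · Δy = -13.86 × (+0.0175) = -0.242550.
New price ≈ 129.22 × (1 - 0.242550) = 97.877689.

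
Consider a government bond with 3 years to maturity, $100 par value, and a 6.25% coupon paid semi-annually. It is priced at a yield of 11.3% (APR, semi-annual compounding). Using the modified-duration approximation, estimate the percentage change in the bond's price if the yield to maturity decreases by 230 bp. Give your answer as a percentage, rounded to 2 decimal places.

Periodic yield y = 0.0565. Modified duration first:
  t   CF        PV=CF/(1+0.0565)^t    t·PV
  1        3.125         2.9579         2.9579
  2        3.125         2.7997         5.5994
  3        3.125         2.6500         7.9499
  4        3.125         2.5083        10.0330
  5        3.125         2.3741        11.8706
  6      103.125        74.1561       444.9367
  Σ                     87.4460       483.3475
P = 87.4460; D_Mac = 5.52738 half-year periods = 2.76369 yrs; D_mod = 2.76369/(1+0.0565) = 2.61589 yrs.
ΔP/P ≈ -D_mod · Δy = -2.61589 × (-0.023) = +0.060166 = +6.0166%.

+6.02%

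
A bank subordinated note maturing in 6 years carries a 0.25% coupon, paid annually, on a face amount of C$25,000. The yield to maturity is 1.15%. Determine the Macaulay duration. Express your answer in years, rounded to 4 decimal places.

Periodic yield y = 0.0115. Discount each cash flow and weight by its year:
  t   CF        PV=CF/(1+0.0115)^t    t·PV
  1        62.50        61.7894        61.7894
  2        62.50        61.0869       122.1738
  3        62.50        60.3924       181.1772
  4        62.50        59.7058       238.8232
  5        62.50        59.0270       295.1349
  6    25,062.50    23,400.7118   140,404.2706
  Σ                 23,702.7133   141,303.3692
Price P = Σ PV = 23,702.7133.
Macaulay duration = Σ(t·PV) / P = 141,303.3692 / 23,702.7133 = 5.96148 years.

5.9615 years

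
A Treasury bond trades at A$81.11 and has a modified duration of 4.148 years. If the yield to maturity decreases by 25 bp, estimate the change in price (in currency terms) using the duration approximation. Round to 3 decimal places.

Duration approximation: ΔP/P ≈ -D_mod · Δy = -4.148 × (-0.0025) = +0.010370.
ΔP ≈ 81.11 × (+0.010370) = +0.8411107.

+A$0.841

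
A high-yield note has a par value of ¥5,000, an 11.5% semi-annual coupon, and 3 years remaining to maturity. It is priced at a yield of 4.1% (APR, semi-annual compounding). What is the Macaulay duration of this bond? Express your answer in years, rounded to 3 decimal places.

2.659 years

Periodic yield y = 0.0205. Discount each cash flow and weight by its period:
  t   CF        PV=CF/(1+0.0205)^t    t·PV
  1       287.50       281.7246       281.7246
  2       287.50       276.0653       552.1306
  3       287.50       270.5197       811.5590
  4       287.50       265.0854     1,060.3416
  5       287.50       259.7603     1,298.8016
  6     5,287.50     4,681.3631    28,088.1785
  Σ                  6,034.5184    32,092.7359
Price P = Σ PV = 6,034.5184.
Macaulay duration = Σ(t·PV) / P = 32,092.7359 / 6,034.5184 = 5.31819 half-year periods.
In years: 5.31819 / 2 = 2.65910 years.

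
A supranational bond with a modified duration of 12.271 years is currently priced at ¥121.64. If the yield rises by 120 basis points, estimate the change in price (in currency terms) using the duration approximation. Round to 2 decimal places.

Duration approximation: ΔP/P ≈ -D_mod · Δy = -12.271 × (+0.012) = -0.147252.
ΔP ≈ 121.64 × (-0.147252) = -17.91173328.

-¥17.91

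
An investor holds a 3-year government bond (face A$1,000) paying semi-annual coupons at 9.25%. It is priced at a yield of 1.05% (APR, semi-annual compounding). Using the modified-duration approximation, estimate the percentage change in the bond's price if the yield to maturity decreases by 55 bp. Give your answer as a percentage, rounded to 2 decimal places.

+1.49%

Periodic yield y = 0.00525. Modified duration first:
  t   CF        PV=CF/(1+0.00525)^t    t·PV
  1        46.25        46.0085        46.0085
  2        46.25        45.7682        91.5363
  3        46.25        45.5291       136.5874
  4        46.25        45.2914       181.1655
  5        46.25        45.0548       225.2741
  6     1,046.25     1,013.8903     6,083.3420
  Σ                  1,241.5423     6,763.9138
P = 1,241.5423; D_Mac = 5.44799 half-year periods = 2.72400 yrs; D_mod = 2.72400/(1+0.00525) = 2.70977 yrs.
ΔP/P ≈ -D_mod · Δy = -2.70977 × (-0.0055) = +0.014904 = +1.4904%.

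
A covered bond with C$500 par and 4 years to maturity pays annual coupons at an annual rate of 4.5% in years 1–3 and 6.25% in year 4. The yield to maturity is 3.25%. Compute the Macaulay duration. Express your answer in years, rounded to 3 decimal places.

3.759 years

Periodic yield y = 0.0325. Discount each cash flow and weight by its year:
  t   CF        PV=CF/(1+0.0325)^t    t·PV
  1        22.50        21.7918        21.7918
  2        22.50        21.1058        42.2117
  3        22.50        20.4415        61.3244
  4       531.25       467.4538     1,869.8152
  Σ                    530.7929     1,995.1431
Price P = Σ PV = 530.7929.
Macaulay duration = Σ(t·PV) / P = 1,995.1431 / 530.7929 = 3.75880 years.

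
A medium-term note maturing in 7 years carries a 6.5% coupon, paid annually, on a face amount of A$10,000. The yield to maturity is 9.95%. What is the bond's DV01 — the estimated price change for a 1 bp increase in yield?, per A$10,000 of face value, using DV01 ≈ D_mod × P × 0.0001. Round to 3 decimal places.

Periodic yield y = 0.0995.
  t   CF        PV=CF/(1+0.0995)^t    t·PV
  1       650.00       591.1778       591.1778
  2       650.00       537.6788     1,075.3575
  3       650.00       489.0212     1,467.0635
  4       650.00       444.7669     1,779.0674
  5       650.00       404.5174     2,022.5869
  6       650.00       367.9103     2,207.4618
  7    10,650.00     5,482.5547    38,377.8828
  Σ                  8,317.6270    47,520.5978
P = 8,317.6270; D_Mac = 5.71324 yrs; D_mod = 5.19622 yrs.
DV01 ≈ 5.19622 × 8,317.6270 × 0.0001 = 4.322019.

A$4.322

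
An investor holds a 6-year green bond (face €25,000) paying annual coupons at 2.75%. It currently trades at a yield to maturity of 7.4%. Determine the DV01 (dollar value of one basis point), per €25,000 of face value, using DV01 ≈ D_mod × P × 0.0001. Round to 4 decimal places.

Periodic yield y = 0.074.
  t   CF        PV=CF/(1+0.074)^t    t·PV
  1       687.50       640.1304       640.1304
  2       687.50       596.0245     1,192.0491
  3       687.50       554.9577     1,664.8730
  4       687.50       516.7204     2,066.8815
  5       687.50       481.1177     2,405.5883
  6    25,687.50    16,737.7143   100,426.2859
  Σ                 19,526.6649   108,395.8081
P = 19,526.6649; D_Mac = 5.55117 yrs; D_mod = 5.16869 yrs.
DV01 ≈ 5.16869 × 19,526.6649 × 0.0001 = 10.092720.

€10.0927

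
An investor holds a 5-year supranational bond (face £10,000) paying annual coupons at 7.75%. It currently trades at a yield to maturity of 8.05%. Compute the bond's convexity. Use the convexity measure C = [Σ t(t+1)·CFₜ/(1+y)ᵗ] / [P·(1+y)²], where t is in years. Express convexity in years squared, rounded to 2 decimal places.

21.12

With y = 0.0805:
  t   CF        PV=CF/(1+0.0805)^t    t·PV        t(t+1)·PV
  1       775.00       717.2605       717.2605       1,434.5211
  2       775.00       663.8228     1,327.6456       3,982.9368
  3       775.00       614.3663     1,843.0989       7,372.3957
  4       775.00       568.5945     2,274.3778      11,371.8890
  5    10,775.00     7,316.3323    36,581.6615     219,489.9691
  Σ                  9,880.3764    42,744.0444     243,651.7117
P = 9,880.3764.
Convexity = Σ t(t+1)·PV / [P·(1+y)²] = 243,651.7117 / (9,880.3764 × 1.167480) = 21.12255.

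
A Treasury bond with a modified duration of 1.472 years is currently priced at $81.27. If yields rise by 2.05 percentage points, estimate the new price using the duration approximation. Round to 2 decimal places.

$78.82

Duration approximation: ΔP/P ≈ -D_mod · Δy = -1.472 × (+0.0205) = -0.030176.
New price ≈ 81.27 × (1 - 0.030176) = 78.81759648.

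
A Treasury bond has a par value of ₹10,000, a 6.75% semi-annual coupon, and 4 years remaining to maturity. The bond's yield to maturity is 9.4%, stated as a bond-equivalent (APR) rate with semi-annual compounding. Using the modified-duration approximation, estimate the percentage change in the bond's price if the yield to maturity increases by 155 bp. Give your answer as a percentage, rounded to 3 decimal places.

Periodic yield y = 0.047. Modified duration first:
  t   CF        PV=CF/(1+0.047)^t    t·PV
  1       337.50       322.3496       322.3496
  2       337.50       307.8792       615.7585
  3       337.50       294.0585       882.1755
  4       337.50       280.8582     1,123.4327
  5       337.50       268.2504     1,341.2520
  6       337.50       256.2086     1,537.2515
  7       337.50       244.7073     1,712.9514
  8    10,337.50     7,158.8303    57,270.6426
  Σ                  9,133.1421    64,805.8137
P = 9,133.1421; D_Mac = 7.09568 half-year periods = 3.54784 yrs; D_mod = 3.54784/(1+0.047) = 3.38857 yrs.
ΔP/P ≈ -D_mod · Δy = -3.38857 × (+0.0155) = -0.052523 = -5.2523%.

-5.252%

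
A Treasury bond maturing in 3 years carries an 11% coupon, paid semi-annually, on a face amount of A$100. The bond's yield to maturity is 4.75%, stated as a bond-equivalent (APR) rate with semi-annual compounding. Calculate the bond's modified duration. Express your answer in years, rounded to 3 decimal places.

2.605 years

Periodic yield y = 0.02375. First find Macaulay duration:
  t   CF        PV=CF/(1+0.02375)^t    t·PV
  1         5.50         5.3724         5.3724
  2         5.50         5.2478        10.4955
  3         5.50         5.1260        15.3781
  4         5.50         5.0071        20.0284
  5         5.50         4.8909        24.4547
  6       105.50        91.6408       549.8449
  Σ                    117.2851       625.5741
P = 117.2851; Macaulay duration = 625.5741 / 117.2851 = 5.33379 half-year periods = 2.66690 years.
Modified duration = D_Mac / (1 + y) = 2.66690 / 1.02375 = 2.60503 years.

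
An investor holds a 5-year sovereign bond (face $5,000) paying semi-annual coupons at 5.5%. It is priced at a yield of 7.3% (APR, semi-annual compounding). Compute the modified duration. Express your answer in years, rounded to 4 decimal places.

Periodic yield y = 0.0365. First find Macaulay duration:
  t   CF        PV=CF/(1+0.0365)^t    t·PV
  1       137.50       132.6580       132.6580
  2       137.50       127.9865       255.9730
  3       137.50       123.4795       370.4384
  4       137.50       119.1312       476.5248
  5       137.50       114.9360       574.6801
  6       137.50       110.8886       665.3315
  7       137.50       106.9837       748.8858
  8       137.50       103.2163       825.7303
  9       137.50        99.5816       896.2341
  10    5,137.50     3,589.7051    35,897.0509
  Σ                  4,628.5664    40,843.5068
P = 4,628.5664; Macaulay duration = 40,843.5068 / 4,628.5664 = 8.82422 half-year periods = 4.41211 years.
Modified duration = D_Mac / (1 + y) = 4.41211 / 1.0365 = 4.25674 years.

4.2567 years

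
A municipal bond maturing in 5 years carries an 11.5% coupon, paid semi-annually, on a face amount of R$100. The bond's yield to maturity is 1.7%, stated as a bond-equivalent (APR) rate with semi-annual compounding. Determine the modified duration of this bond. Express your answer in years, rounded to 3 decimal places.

4.110 years

Periodic yield y = 0.0085. First find Macaulay duration:
  t   CF        PV=CF/(1+0.0085)^t    t·PV
  1         5.75         5.7015         5.7015
  2         5.75         5.6535        11.3070
  3         5.75         5.6058        16.8175
  4         5.75         5.5586        22.2343
  5         5.75         5.5117        27.5587
  6         5.75         5.4653        32.7917
  7         5.75         5.4192        37.9345
  8         5.75         5.3735        42.9883
  9         5.75         5.3283        47.9543
  10      105.75        97.1676       971.6757
  Σ                    146.7850     1,216.9635
P = 146.7850; Macaulay duration = 1,216.9635 / 146.7850 = 8.29079 half-year periods = 4.14539 years.
Modified duration = D_Mac / (1 + y) = 4.14539 / 1.0085 = 4.11045 years.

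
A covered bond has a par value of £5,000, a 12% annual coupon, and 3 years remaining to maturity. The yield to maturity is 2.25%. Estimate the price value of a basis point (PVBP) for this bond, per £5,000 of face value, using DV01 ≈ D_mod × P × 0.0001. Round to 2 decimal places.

£1.71

Periodic yield y = 0.0225.
  t   CF        PV=CF/(1+0.0225)^t    t·PV
  1       600.00       586.7971       586.7971
  2       600.00       573.8847     1,147.7693
  3     5,600.00     5,238.3930    15,715.1790
  Σ                  6,399.0747    17,449.7454
P = 6,399.0747; D_Mac = 2.72692 yrs; D_mod = 2.66691 yrs.
DV01 ≈ 2.66691 × 6,399.0747 × 0.0001 = 1.706577.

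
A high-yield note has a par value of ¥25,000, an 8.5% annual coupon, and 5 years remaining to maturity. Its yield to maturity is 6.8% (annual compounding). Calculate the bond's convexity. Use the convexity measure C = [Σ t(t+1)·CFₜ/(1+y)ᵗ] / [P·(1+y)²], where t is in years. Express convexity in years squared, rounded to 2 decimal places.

With y = 0.068:
  t   CF        PV=CF/(1+0.068)^t    t·PV        t(t+1)·PV
  1     2,125.00     1,989.7004     1,989.7004       3,979.4007
  2     2,125.00     1,863.0153     3,726.0307      11,178.0920
  3     2,125.00     1,744.3964     5,233.1891      20,932.7565
  4     2,125.00     1,633.3299     6,533.3198      32,666.5988
  5    27,125.00    19,521.5134    97,607.5670     585,645.4023
  Σ                 26,751.9554   115,089.8070     654,402.2504
P = 26,751.9554.
Convexity = Σ t(t+1)·PV / [P·(1+y)²] = 654,402.2504 / (26,751.9554 × 1.140624) = 21.44602.

21.45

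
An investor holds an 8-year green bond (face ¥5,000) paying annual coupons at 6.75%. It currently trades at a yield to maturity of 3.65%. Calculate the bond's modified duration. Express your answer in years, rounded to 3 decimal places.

6.364 years

Periodic yield y = 0.0365. First find Macaulay duration:
  t   CF        PV=CF/(1+0.0365)^t    t·PV
  1       337.50       325.6151       325.6151
  2       337.50       314.1486       628.2973
  3       337.50       303.0860       909.2580
  4       337.50       292.4129     1,169.6517
  5       337.50       282.1157     1,410.5785
  6       337.50       272.1811     1,633.0865
  7       337.50       262.5963     1,838.1742
  8     5,337.50     4,006.6687    32,053.3498
  Σ                  6,058.8244    39,968.0110
P = 6,058.8244; Macaulay duration = 39,968.0110 / 6,058.8244 = 6.59666 years.
Modified duration = D_Mac / (1 + y) = 6.59666 / 1.0365 = 6.36436 years.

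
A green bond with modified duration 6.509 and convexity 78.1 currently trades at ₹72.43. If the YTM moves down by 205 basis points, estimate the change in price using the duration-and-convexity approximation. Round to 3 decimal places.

Duration effect: -D_mod·Δy = -6.509 × (-0.0205) = +0.1334345
Convexity effect: ½·C·(Δy)² = 0.5 × 78.1 × (-0.0205)² = +0.0164107625
ΔP/P ≈ +0.1334345 + 0.0164107625 = +0.1498452625
ΔP ≈ 72.43 × (+0.1498452625) = +10.853292362875.

+₹10.853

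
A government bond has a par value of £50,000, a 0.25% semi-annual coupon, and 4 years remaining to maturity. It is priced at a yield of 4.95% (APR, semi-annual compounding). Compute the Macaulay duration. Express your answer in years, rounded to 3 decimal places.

Periodic yield y = 0.02475. Discount each cash flow and weight by its period:
  t   CF        PV=CF/(1+0.02475)^t    t·PV
  1        62.50        60.9905        60.9905
  2        62.50        59.5174       119.0349
  3        62.50        58.0800       174.2399
  4        62.50        56.6772       226.7088
  5        62.50        55.3083       276.5415
  6        62.50        53.9725       323.8349
  7        62.50        52.6689       368.6825
  8    50,062.50    41,168.8862   329,351.0896
  Σ                 41,566.1010   330,901.1225
Price P = Σ PV = 41,566.1010.
Macaulay duration = Σ(t·PV) / P = 330,901.1225 / 41,566.1010 = 7.96084 half-year periods.
In years: 7.96084 / 2 = 3.98042 years.

3.980 years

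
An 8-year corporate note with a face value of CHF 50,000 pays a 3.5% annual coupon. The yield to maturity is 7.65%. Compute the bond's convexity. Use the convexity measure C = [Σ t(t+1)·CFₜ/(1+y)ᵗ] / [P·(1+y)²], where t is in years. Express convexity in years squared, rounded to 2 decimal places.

51.51

With y = 0.0765:
  t   CF        PV=CF/(1+0.0765)^t    t·PV        t(t+1)·PV
  1     1,750.00     1,625.6386     1,625.6386       3,251.2773
  2     1,750.00     1,510.1149     3,020.2297       9,060.6891
  3     1,750.00     1,402.8006     4,208.4018      16,833.6073
  4     1,750.00     1,303.1125     5,212.4500      26,062.2501
  5     1,750.00     1,210.5086     6,052.5430      36,315.2579
  6     1,750.00     1,124.4855     6,746.9128      47,228.3893
  7     1,750.00     1,044.5754     7,312.0281      58,496.2245
  8    51,750.00    28,694.4616   229,555.6930   2,066,001.2373
  Σ                 37,915.6977   263,733.8970   2,263,248.9328
P = 37,915.6977.
Convexity = Σ t(t+1)·PV / [P·(1+y)²] = 2,263,248.9328 / (37,915.6977 × 1.158852) = 51.50925.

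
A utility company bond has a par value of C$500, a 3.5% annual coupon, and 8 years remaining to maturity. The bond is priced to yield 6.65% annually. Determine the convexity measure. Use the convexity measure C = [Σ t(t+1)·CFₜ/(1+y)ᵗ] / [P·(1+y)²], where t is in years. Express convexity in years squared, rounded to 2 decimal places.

With y = 0.0665:
  t   CF        PV=CF/(1+0.0665)^t    t·PV        t(t+1)·PV
  1        17.50        16.4088        16.4088          32.8176
  2        17.50        15.3857        30.7713          92.3140
  3        17.50        14.4263        43.2790         173.1158
  4        17.50        13.5268        54.1071         270.5357
  5        17.50        12.6833        63.4167         380.5003
  6        17.50        11.8925        71.3550         499.4847
  7        17.50        11.1510        78.0567         624.4534
  8       517.50       309.1886     2,473.5088      22,261.5794
  Σ                    404.6630     2,830.9034      24,334.8009
P = 404.6630.
Convexity = Σ t(t+1)·PV / [P·(1+y)²] = 24,334.8009 / (404.6630 × 1.137422) = 52.87040.

52.87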